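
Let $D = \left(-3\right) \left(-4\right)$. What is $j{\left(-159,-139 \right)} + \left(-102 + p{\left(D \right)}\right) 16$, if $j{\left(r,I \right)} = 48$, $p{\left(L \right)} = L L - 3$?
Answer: $672$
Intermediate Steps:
$D = 12$
$p{\left(L \right)} = -3 + L^{2}$ ($p{\left(L \right)} = L^{2} - 3 = -3 + L^{2}$)
$j{\left(-159,-139 \right)} + \left(-102 + p{\left(D \right)}\right) 16 = 48 + \left(-102 - \left(3 - 12^{2}\right)\right) 16 = 48 + \left(-102 + \left(-3 + 144\right)\right) 16 = 48 + \left(-102 + 141\right) 16 = 48 + 39 \cdot 16 = 48 + 624 = 672$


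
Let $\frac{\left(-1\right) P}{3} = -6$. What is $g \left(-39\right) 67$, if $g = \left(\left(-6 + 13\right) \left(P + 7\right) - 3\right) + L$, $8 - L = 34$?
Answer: $-381498$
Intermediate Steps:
$L = -26$ ($L = 8 - 34 = -26$)
$P = 18$ ($P = \left(-3\right) \left(-6\right) = 18$)
$g = 146$ ($g = \left(\left(-6 + 13\right) \left(18 + 7\right) - 3\right) - 26 = \left(7 \cdot 25 - 3\right) - 26 = \left(175 - 3\right) - 26 = 172 - 26 = 146$)
$g \left(-39\right) 67 = 146 \left(-39\right) 67 = \left(-5694\right) 67 = -381498$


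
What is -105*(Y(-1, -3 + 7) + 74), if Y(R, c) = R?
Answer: -7665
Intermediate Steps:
-105*(Y(-1, -3 + 7) + 74) = -105*(-1 + 74) = -105*73 = -7665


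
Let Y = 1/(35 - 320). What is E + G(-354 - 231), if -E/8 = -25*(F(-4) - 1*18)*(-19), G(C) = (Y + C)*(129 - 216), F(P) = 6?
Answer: 9167054/95 ≈ 96495.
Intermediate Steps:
Y = -1/285 (Y = 1/(-285) = -1/285 ≈ -0.0035088)
G(C) = 29/95 - 87*C (G(C) = (-1/285 + C)*(129 - 216) = (-1/285 + C)*(-87) = 29/95 - 87*C)
E = 45600 (E = -8*(-25*(6 - 1*18))*(-19) = -8*(-25*(6 - 18))*(-19) = -8*(-25*(-12))*(-19) = -2400*(-19) = -8*(-5700) = 45600)
E + G(-354 - 231) = 45600 + (29/95 - 87*(-354 - 231)) = 45600 + (29/95 - 87*(-585)) = 45600 + (29/95 + 50895) = 45600 + 4835054/95 = 9167054/95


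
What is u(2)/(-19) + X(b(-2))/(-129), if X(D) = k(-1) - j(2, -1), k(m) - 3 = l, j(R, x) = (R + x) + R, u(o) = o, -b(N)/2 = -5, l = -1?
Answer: -239/2451 ≈ -0.097511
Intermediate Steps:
b(N) = 10 (b(N) = -2*(-5) = 10)
j(R, x) = x + 2*R
k(m) = 2 (k(m) = 3 - 1 = 2)
X(D) = -1 (X(D) = 2 - (-1 + 2*2) = 2 - (-1 + 4) = 2 - 1*3 = 2 - 3 = -1)
u(2)/(-19) + X(b(-2))/(-129) = 2/(-19) - 1/(-129) = 2*(-1/19) - 1*(-1/129) = -2/19 + 1/129 = -239/2451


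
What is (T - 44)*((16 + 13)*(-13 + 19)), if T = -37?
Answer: -14094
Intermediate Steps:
(T - 44)*((16 + 13)*(-13 + 19)) = (-37 - 44)*((16 + 13)*(-13 + 19)) = -2349*6 = -81*174 = -14094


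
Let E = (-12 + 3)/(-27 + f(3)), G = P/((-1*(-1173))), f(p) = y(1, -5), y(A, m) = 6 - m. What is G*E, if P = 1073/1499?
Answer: 3219/9377744 ≈ 0.00034326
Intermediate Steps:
P = 1073/1499 (P = 1073*(1/1499) = 1073/1499 ≈ 0.71581)
f(p) = 11 (f(p) = 6 - 1*(-5) = 6 + 5 = 11)
G = 1073/1758327 (G = 1073/(1499*((-1*(-1173)))) = (1073/1499)/1173 = (1073/1499)*(1/1173) = 1073/1758327 ≈ 0.00061024)
E = 9/16 (E = (-12 + 3)/(-27 + 11) = -9/(-16) = -9*(-1/16) = 9/16 ≈ 0.56250)
G*E = (1073/1758327)*(9/16) = 3219/9377744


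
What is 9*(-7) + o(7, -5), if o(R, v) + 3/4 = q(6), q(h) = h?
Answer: -231/4 ≈ -57.750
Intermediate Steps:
o(R, v) = 21/4 (o(R, v) = -¾ + 6 = 21/4)
9*(-7) + o(7, -5) = 9*(-7) + 21/4 = -63 + 21/4 = -231/4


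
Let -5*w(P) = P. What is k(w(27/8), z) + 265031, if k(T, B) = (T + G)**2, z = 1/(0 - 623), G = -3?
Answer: 424071209/1600 ≈ 2.6504e+5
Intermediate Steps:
w(P) = -P/5
z = -1/623 (z = 1/(-623) = -1/623 ≈ -0.0016051)
k(T, B) = (-3 + T)**2 (k(T, B) = (T - 3)**2 = (-3 + T)**2)
k(w(27/8), z) + 265031 = (-3 - 27/(5*8))**2 + 265031 = (-3 - 1/5*27/8)**2 + 265031 = (-3 - 27/40)**2 + 265031 = (-147/40)**2 + 265031 = 21609/1600 + 265031 = 424071209/1600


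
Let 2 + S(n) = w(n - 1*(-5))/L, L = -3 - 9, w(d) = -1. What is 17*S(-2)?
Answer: -391/12 ≈ -32.583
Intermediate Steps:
L = -12
S(n) = -23/12 (S(n) = -2 - 1/(-12) = -2 - 1*(-1/12) = -2 + 1/12 = -23/12)
17*S(-2) = 17*(-23/12) = -391/12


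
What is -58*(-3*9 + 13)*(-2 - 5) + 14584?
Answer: 8900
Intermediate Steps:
-58*(-3*9 + 13)*(-2 - 5) + 14584 = -58*(-27 + 13)*(-7) + 14584 = -(-812)*(-7) + 14584 = -58*98 + 14584 = -5684 + 14584 = 8900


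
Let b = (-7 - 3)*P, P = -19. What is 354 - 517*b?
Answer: -97876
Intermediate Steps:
b = 190 (b = (-7 - 3)*(-19) = -10*(-19) = 190)
354 - 517*b = 354 - 517*190 = 354 - 98230 = -97876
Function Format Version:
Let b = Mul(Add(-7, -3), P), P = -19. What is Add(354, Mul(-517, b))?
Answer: -97876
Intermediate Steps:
b = 190 (b = Mul(Add(-7, -3), -19) = Mul(-10, -19) = 190)
Add(354, Mul(-517, b)) = Add(354, Mul(-517, 190)) = Add(354, -98230) = -97876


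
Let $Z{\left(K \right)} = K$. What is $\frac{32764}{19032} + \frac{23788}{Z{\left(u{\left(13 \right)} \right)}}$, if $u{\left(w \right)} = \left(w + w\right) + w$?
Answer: $\frac{970109}{1586} \approx 611.67$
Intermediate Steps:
$u{\left(w \right)} = 3 w$ ($u{\left(w \right)} = 2 w + w = 3 w$)
$\frac{32764}{19032} + \frac{23788}{Z{\left(u{\left(13 \right)} \right)}} = \frac{32764}{19032} + \frac{23788}{3 \cdot 13} = 32764 \cdot \frac{1}{19032} + \frac{23788}{39} = \frac{8191}{4758} + 23788 \cdot \frac{1}{39} = \frac{8191}{4758} + \frac{23788}{39} = \frac{970109}{1586}$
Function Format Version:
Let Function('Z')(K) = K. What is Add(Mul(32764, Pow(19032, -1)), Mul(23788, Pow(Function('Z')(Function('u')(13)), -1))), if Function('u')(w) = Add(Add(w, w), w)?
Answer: Rational(970109, 1586) ≈ 611.67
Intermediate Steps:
Function('u')(w) = Mul(3, w) (Function('u')(w) = Add(Mul(2, w), w) = Mul(3, w))
Add(Mul(32764, Pow(19032, -1)), Mul(23788, Pow(Function('Z')(Function('u')(13)), -1))) = Add(Mul(32764, Pow(19032, -1)), Mul(23788, Pow(Mul(3, 13), -1))) = Add(Mul(32764, Rational(1, 19032)), Mul(23788, Pow(39, -1))) = Add(Rational(8191, 4758), Mul(23788, Rational(1, 39))) = Add(Rational(8191, 4758), Rational(23788, 39)) = Rational(970109, 1586)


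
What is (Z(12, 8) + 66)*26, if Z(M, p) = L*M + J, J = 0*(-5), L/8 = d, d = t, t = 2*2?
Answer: 11700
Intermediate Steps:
t = 4
d = 4
L = 32 (L = 8*4 = 32)
J = 0
Z(M, p) = 32*M (Z(M, p) = 32*M + 0 = 32*M)
(Z(12, 8) + 66)*26 = (32*12 + 66)*26 = (384 + 66)*26 = 450*26 = 11700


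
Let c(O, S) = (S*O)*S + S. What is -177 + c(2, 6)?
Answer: -99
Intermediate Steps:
c(O, S) = S + O*S**2 (c(O, S) = (O*S)*S + S = O*S**2 + S = S + O*S**2)
-177 + c(2, 6) = -177 + 6*(1 + 2*6) = -177 + 6*(1 + 12) = -177 + 6*13 = -177 + 78 = -99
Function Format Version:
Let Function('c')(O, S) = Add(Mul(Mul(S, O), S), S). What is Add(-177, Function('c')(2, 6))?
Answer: -99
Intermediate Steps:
Function('c')(O, S) = Add(S, Mul(O, Pow(S, 2))) (Function('c')(O, S) = Add(Mul(Mul(O, S), S), S) = Add(Mul(O, Pow(S, 2)), S) = Add(S, Mul(O, Pow(S, 2))))
Add(-177, Function('c')(2, 6)) = Add(-177, Mul(6, Add(1, Mul(2, 6)))) = Add(-177, Mul(6, Add(1, 12))) = Add(-177, Mul(6, 13)) = Add(-177, 78) = -99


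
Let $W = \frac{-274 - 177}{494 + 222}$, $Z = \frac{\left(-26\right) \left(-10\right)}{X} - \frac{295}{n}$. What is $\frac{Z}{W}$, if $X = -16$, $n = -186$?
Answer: $\frac{976445}{41943} \approx 23.28$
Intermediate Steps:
$Z = - \frac{5455}{372}$ ($Z = \frac{\left(-26\right) \left(-10\right)}{-16} - \frac{295}{-186} = 260 \left(- \frac{1}{16}\right) - - \frac{295}{186} = - \frac{65}{4} + \frac{295}{186} = - \frac{5455}{372} \approx -14.664$)
$W = - \frac{451}{716} \approx -0.62989$
$\frac{Z}{W} = - \frac{5455}{372 \left(- \frac{451}{716}\right)} = \left(- \frac{5455}{372}\right) \left(- \frac{716}{451}\right) = \frac{976445}{41943}$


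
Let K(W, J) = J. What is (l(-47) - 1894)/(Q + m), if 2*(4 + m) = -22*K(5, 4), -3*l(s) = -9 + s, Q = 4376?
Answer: -2813/6492 ≈ -0.43330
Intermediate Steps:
l(s) = 3 - s/3 (l(s) = -(-9 + s)/3 = 3 - s/3)
m = -48 (m = -4 + (-22*4)/2 = -4 + (½)*(-88) = -4 - 44 = -48)
(l(-47) - 1894)/(Q + m) = ((3 - ⅓*(-47)) - 1894)/(4376 - 48) = ((3 + 47/3) - 1894)/4328 = (56/3 - 1894)*(1/4328) = -5626/3*1/4328 = -2813/6492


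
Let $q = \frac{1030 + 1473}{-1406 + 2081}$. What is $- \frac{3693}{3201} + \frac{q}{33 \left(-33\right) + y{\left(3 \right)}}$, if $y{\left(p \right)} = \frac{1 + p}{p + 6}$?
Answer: $- \frac{9352358}{8082525} \approx -1.1571$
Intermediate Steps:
$y{\left(p \right)} = \frac{1 + p}{6 + p}$
$q = \frac{2503}{675} \approx 3.7081$
$- \frac{3693}{3201} + \frac{q}{33 \left(-33\right) + y{\left(3 \right)}} = - \frac{3693}{3201} + \frac{2503}{675 \left(33 \left(-33\right) + \frac{1 + 3}{6 + 3}\right)} = \left(-3693\right) \frac{1}{3201} + \frac{2503}{675 \left(-1089 + \frac{1}{9} \cdot 4\right)} = - \frac{1231}{1067} + \frac{2503}{675 \left(-1089 + \frac{1}{9} \cdot 4\right)} = - \frac{1231}{1067} + \frac{2503}{675 \left(-1089 + \frac{4}{9}\right)} = - \frac{1231}{1067} + \frac{2503}{675 \left(- \frac{9797}{9}\right)} = - \frac{1231}{1067} + \frac{2503}{675} \left(- \frac{9}{9797}\right) = - \frac{1231}{1067} - \frac{2503}{734775} = - \frac{9352358}{8082525}$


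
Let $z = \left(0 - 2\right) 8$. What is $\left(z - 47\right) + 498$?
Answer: $435$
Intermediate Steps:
$z = -16$ ($z = \left(-2\right) 8 = -16$)
$\left(z - 47\right) + 498 = \left(-16 - 47\right) + 498 = -63 + 498 = 435$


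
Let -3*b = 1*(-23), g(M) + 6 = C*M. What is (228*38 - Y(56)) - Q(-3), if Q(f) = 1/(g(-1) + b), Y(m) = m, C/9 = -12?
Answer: 2832029/329 ≈ 8608.0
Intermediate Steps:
C = -108 (C = 9*(-12) = -108)
g(M) = -6 - 108*M
b = 23/3 (b = -(-23)/3 = -⅓*(-23) = 23/3 ≈ 7.6667)
Q(f) = 3/329 (Q(f) = 1/((-6 - 108*(-1)) + 23/3) = 1/((-6 + 108) + 23/3) = 1/(102 + 23/3) = 1/(329/3) = 3/329)
(228*38 - Y(56)) - Q(-3) = (228*38 - 1*56) - 1*3/329 = (8664 - 56) - 3/329 = 8608 - 3/329 = 2832029/329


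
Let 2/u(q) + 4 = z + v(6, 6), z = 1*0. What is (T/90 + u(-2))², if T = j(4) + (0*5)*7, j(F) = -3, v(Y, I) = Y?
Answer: 841/900 ≈ 0.93444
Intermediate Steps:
z = 0
T = -3 (T = -3 + (0*5)*7 = -3 + 0*7 = -3 + 0 = -3)
u(q) = 1 (u(q) = 2/(-4 + (0 + 6)) = 2/(-4 + 6) = 2/2 = 2*(½) = 1)
(T/90 + u(-2))² = (-3/90 + 1)² = (-3*1/90 + 1)² = (-1/30 + 1)² = (29/30)² = 841/900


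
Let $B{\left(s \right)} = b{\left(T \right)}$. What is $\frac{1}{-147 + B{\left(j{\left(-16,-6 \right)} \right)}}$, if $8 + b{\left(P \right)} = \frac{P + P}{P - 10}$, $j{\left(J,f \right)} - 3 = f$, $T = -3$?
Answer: $- \frac{13}{2009} \approx -0.0064709$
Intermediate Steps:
$j{\left(J,f \right)} = 3 + f$
$b{\left(P \right)} = -8 + \frac{2 P}{-10 + P}$ ($b{\left(P \right)} = -8 + \frac{P + P}{P - 10} = -8 + \frac{2 P}{-10 + P}$)
$B{\left(s \right)} = - \frac{98}{13}$ ($B{\left(s \right)} = \frac{2 \left(40 - -9\right)}{-10 - 3} = \frac{2 \left(40 + 9\right)}{-13} = 2 \left(- \frac{1}{13}\right) 49 = - \frac{98}{13}$)
$\frac{1}{-147 + B{\left(j{\left(-16,-6 \right)} \right)}} = \frac{1}{-147 - \frac{98}{13}} = \frac{1}{- \frac{2009}{13}} = - \frac{13}{2009}$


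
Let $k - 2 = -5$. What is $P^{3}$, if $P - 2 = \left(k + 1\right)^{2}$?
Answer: $216$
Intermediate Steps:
$k = -3$ ($k = 2 - 5 = -3$)
$P = 6$ ($P = 2 + \left(-3 + 1\right)^{2} = 2 + \left(-2\right)^{2} = 2 + 4 = 6$)
$P^{3} = 6^{3} = 216$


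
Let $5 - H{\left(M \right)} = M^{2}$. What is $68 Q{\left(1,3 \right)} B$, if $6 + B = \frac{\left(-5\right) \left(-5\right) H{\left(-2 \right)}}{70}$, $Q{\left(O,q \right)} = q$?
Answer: $- \frac{8058}{7} \approx -1151.1$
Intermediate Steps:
$H{\left(M \right)} = 5 - M^{2}$
$B = - \frac{79}{14}$ ($B = -6 + \frac{\left(-5\right) \left(-5\right) \left(5 - \left(-2\right)^{2}\right)}{70} = -6 + 25 \left(5 - 4\right) \frac{1}{70} = -6 + 25 \cdot 1 \cdot \frac{1}{70} = -6 + 25 \cdot \frac{1}{70} = -6 + \frac{5}{14} = - \frac{79}{14} \approx -5.6429$)
$68 Q{\left(1,3 \right)} B = 68 \cdot 3 \left(- \frac{79}{14}\right) = 204 \left(- \frac{79}{14}\right) = - \frac{8058}{7}$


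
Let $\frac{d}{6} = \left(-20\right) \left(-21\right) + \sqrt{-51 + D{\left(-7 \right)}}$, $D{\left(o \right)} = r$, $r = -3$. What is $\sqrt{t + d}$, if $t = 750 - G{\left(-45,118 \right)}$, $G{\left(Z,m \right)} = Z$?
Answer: $\sqrt{3315 + 18 i \sqrt{6}} \approx 57.577 + 0.3829 i$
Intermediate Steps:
$D{\left(o \right)} = -3$
$t = 795$ ($t = 750 - -45 = 750 + 45 = 795$)
$d = 2520 + 18 i \sqrt{6}$ ($d = 6 \left(\left(-20\right) \left(-21\right) + \sqrt{-51 - 3}\right) = 6 \left(420 + \sqrt{-54}\right) = 6 \left(420 + 3 i \sqrt{6}\right) = 2520 + 18 i \sqrt{6} \approx 2520.0 + 44.091 i$)
$\sqrt{t + d} = \sqrt{795 + \left(2520 + 18 i \sqrt{6}\right)} = \sqrt{3315 + 18 i \sqrt{6}}$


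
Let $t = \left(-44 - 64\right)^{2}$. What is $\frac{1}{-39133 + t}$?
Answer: $- \frac{1}{27469} \approx -3.6405 \cdot 10^{-5}$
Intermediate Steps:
$t = 11664$ ($t = \left(-108\right)^{2} = 11664$)
$\frac{1}{-39133 + t} = \frac{1}{-39133 + 11664} = \frac{1}{-27469} = - \frac{1}{27469}$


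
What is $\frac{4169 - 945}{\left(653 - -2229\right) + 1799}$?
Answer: $\frac{104}{151} \approx 0.68874$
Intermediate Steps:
$\frac{4169 - 945}{\left(653 - -2229\right) + 1799} = \frac{3224}{\left(653 + 2229\right) + 1799} = \frac{3224}{2882 + 1799} = \frac{3224}{4681} = 3224 \cdot \frac{1}{4681} = \frac{104}{151}$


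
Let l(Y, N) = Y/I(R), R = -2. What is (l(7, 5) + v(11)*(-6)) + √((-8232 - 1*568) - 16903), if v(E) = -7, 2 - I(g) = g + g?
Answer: 259/6 + I*√25703 ≈ 43.167 + 160.32*I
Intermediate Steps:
I(g) = 2 - 2*g (I(g) = 2 - (g + g) = 2 - 2*g)
l(Y, N) = Y/6 (l(Y, N) = Y/(2 - 2*(-2)) = Y/(2 + 4) = Y/6)
(l(7, 5) + v(11)*(-6)) + √((-8232 - 1*568) - 16903) = ((⅙)*7 - 7*(-6)) + √((-8232 - 1*568) - 16903) = (7/6 + 42) + √((-8232 - 568) - 16903) = 259/6 + √(-8800 - 16903) = 259/6 + √(-25703) = 259/6 + I*√25703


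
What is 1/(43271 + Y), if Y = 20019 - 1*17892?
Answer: 1/45398 ≈ 2.2027e-5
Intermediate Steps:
Y = 2127 (Y = 20019 - 17892 = 2127)
1/(43271 + Y) = 1/(43271 + 2127) = 1/45398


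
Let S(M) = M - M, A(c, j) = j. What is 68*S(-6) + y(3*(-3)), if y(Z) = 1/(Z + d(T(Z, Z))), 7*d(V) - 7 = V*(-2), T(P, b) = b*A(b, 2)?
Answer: -7/20 ≈ -0.35000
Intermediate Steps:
T(P, b) = 2*b (T(P, b) = b*2 = 2*b)
d(V) = 1 - 2*V/7 (d(V) = 1 + (V*(-2))/7 = 1 + (-2*V)/7 = 1 - 2*V/7)
S(M) = 0
y(Z) = 1/(1 + 3*Z/7) (y(Z) = 1/(Z + (1 - 4*Z/7)) = 1/(1 + 3*Z/7))
68*S(-6) + y(3*(-3)) = 68*0 + 7/(7 + 3*(3*(-3))) = 0 + 7/(7 + 3*(-9)) = 0 + 7/(7 - 27) = 0 + 7/(-20) = 0 + 7*(-1/20) = 0 - 7/20 = -7/20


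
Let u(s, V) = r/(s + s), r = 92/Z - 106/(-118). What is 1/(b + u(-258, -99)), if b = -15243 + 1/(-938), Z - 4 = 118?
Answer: -870972396/13276235949913 ≈ -6.5604e-5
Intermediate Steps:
Z = 122 (Z = 4 + 118 = 122)
b = -14297935/938 (b = -15243 - 1/938 = -14297935/938 ≈ -15243.)
r = 5947/3599 (r = 92/122 - 106/(-118) = 92*(1/122) - 106*(-1/118) = 46/61 + 53/59 = 5947/3599 ≈ 1.6524)
u(s, V) = 5947/(7198*s) (u(s, V) = 5947/(3599*(s + s)) = 5947/(3599*((2*s))) = 5947*(1/(2*s))/3599 = 5947/(7198*s))
1/(b + u(-258, -99)) = 1/(-14297935/938 + (5947/7198)/(-258)) = 1/(-14297935/938 + (5947/7198)*(-1/258)) = 1/(-14297935/938 - 5947/1857084) = 1/(-13276235949913/870972396) = -870972396/13276235949913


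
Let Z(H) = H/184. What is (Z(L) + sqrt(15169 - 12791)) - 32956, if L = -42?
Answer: -3031973/92 + sqrt(2378) ≈ -32907.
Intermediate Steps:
Z(H) = H/184 (Z(H) = H*(1/184) = H/184)
(Z(L) + sqrt(15169 - 12791)) - 32956 = ((1/184)*(-42) + sqrt(15169 - 12791)) - 32956 = (-21/92 + sqrt(2378)) - 32956 = -3031973/92 + sqrt(2378)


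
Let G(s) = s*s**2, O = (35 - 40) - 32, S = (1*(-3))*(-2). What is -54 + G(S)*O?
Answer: -8046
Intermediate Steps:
S = 6 (S = -3*(-2) = 6)
O = -37 (O = -5 - 32 = -37)
G(s) = s**3
-54 + G(S)*O = -54 + 6**3*(-37) = -54 + 216*(-37) = -54 - 7992 = -8046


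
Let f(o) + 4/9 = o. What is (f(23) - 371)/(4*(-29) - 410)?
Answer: 1568/2367 ≈ 0.66244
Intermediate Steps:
f(o) = -4/9 + o
(f(23) - 371)/(4*(-29) - 410) = ((-4/9 + 23) - 371)/(4*(-29) - 410) = (203/9 - 371)/(-116 - 410) = -3136/9/(-526) = -3136/9*(-1/526) = 1568/2367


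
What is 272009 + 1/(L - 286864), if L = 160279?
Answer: 34432259264/126585 ≈ 2.7201e+5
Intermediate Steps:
272009 + 1/(L - 286864) = 272009 + 1/(160279 - 286864) = 272009 + 1/(-126585) = 272009 - 1/126585 = 34432259264/126585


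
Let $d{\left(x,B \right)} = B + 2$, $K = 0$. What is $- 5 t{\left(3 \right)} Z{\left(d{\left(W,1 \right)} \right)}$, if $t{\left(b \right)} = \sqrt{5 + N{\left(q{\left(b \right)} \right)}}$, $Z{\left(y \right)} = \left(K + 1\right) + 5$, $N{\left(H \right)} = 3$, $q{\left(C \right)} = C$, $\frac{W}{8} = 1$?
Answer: $- 60 \sqrt{2} \approx -84.853$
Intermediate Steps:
$W = 8$ ($W = 8 \cdot 1 = 8$)
$d{\left(x,B \right)} = 2 + B$
$Z{\left(y \right)} = 6$ ($Z{\left(y \right)} = \left(0 + 1\right) + 5 = 1 + 5 = 6$)
$t{\left(b \right)} = 2 \sqrt{2}$ ($t{\left(b \right)} = \sqrt{5 + 3} = \sqrt{8} = 2 \sqrt{2}$)
$- 5 t{\left(3 \right)} Z{\left(d{\left(W,1 \right)} \right)} = - 5 \cdot 2 \sqrt{2} \cdot 6 = - 10 \sqrt{2} \cdot 6 = - 60 \sqrt{2}$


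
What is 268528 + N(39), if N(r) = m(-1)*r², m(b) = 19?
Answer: 297427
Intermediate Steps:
N(r) = 19*r²
268528 + N(39) = 268528 + 19*39² = 268528 + 19*1521 = 268528 + 28899 = 297427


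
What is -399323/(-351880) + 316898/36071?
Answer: 6627055167/668034920 ≈ 9.9202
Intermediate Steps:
-399323/(-351880) + 316898/36071 = -399323*(-1/351880) + 316898*(1/36071) = 21017/18520 + 316898/36071 = 6627055167/668034920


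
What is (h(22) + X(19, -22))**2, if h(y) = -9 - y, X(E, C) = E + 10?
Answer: 4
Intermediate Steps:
X(E, C) = 10 + E
(h(22) + X(19, -22))**2 = ((-9 - 1*22) + (10 + 19))**2 = ((-9 - 22) + 29)**2 = (-31 + 29)**2 = (-2)**2 = 4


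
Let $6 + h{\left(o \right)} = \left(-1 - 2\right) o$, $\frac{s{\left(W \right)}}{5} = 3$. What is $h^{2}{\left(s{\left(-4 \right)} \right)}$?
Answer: $2601$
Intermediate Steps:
$s{\left(W \right)} = 15$ ($s{\left(W \right)} = 5 \cdot 3 = 15$)
$h{\left(o \right)} = -6 - 3 o$ ($h{\left(o \right)} = -6 + \left(-1 - 2\right) o = -6 - 3 o$)
$h^{2}{\left(s{\left(-4 \right)} \right)} = \left(-6 - 45\right)^{2} = \left(-51\right)^{2} = 2601$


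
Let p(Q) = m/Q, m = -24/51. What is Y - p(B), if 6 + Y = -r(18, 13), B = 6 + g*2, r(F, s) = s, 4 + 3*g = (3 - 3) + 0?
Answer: -1603/85 ≈ -18.859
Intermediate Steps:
g = -4/3 (g = -4/3 + ((3 - 3) + 0)/3 = -4/3 + (0 + 0)/3 = -4/3 + (⅓)*0 = -4/3 + 0 = -4/3 ≈ -1.3333)
m = -8/17 (m = -24*1/51 = -8/17 ≈ -0.47059)
B = 10/3 (B = 6 - 4/3*2 = 6 - 8/3 = 10/3 ≈ 3.3333)
p(Q) = -8/(17*Q)
Y = -19 (Y = -6 - 1*13 = -6 - 13 = -19)
Y - p(B) = -19 - (-8)/(17*10/3) = -19 - (-8)*3/(17*10) = -19 - 1*(-12/85) = -19 + 12/85 = -1603/85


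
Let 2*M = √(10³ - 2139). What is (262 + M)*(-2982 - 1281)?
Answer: -1116906 - 4263*I*√1139/2 ≈ -1.1169e+6 - 71936.0*I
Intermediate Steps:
M = I*√1139/2 (M = √(10³ - 2139)/2 = √(1000 - 2139)/2 = √(-1139)/2 = (I*√1139)/2 = I*√1139/2 ≈ 16.875*I)
(262 + M)*(-2982 - 1281) = (262 + I*√1139/2)*(-2982 - 1281) = (262 + I*√1139/2)*(-4263) = -1116906 - 4263*I*√1139/2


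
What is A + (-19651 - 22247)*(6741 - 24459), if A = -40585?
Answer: 742308179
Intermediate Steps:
A + (-19651 - 22247)*(6741 - 24459) = -40585 + (-19651 - 22247)*(6741 - 24459) = -40585 - 41898*(-17718) = -40585 + 742348764 = 742308179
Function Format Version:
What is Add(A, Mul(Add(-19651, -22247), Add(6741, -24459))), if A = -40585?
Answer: 742308179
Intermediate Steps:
Add(A, Mul(Add(-19651, -22247), Add(6741, -24459))) = Add(-40585, Mul(Add(-19651, -22247), Add(6741, -24459))) = Add(-40585, Mul(-41898, -17718)) = Add(-40585, 742348764) = 742308179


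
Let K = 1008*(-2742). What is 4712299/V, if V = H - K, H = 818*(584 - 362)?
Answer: 4712299/2945532 ≈ 1.5998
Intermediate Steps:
K = -2763936
H = 181596 (H = 818*222 = 181596)
V = 2945532 (V = 181596 - 1*(-2763936) = 181596 + 2763936 = 2945532)
4712299/V = 4712299/2945532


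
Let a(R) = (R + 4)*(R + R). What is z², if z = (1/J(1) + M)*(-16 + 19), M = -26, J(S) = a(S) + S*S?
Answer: 731025/121 ≈ 6041.5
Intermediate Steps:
a(R) = 2*R*(4 + R) (a(R) = (4 + R)*(2*R) = 2*R*(4 + R))
J(S) = S² + 2*S*(4 + S) (J(S) = 2*S*(4 + S) + S*S = 2*S*(4 + S) + S² = S² + 2*S*(4 + S))
z = -855/11 (z = (1/(1*(8 + 3*1)) - 26)*(-16 + 19) = (1/(1*(8 + 3)) - 26)*3 = (1/(1*11) - 26)*3 = (1/11 - 26)*3 = -285/11*3 = -855/11 ≈ -77.727)
z² = (-855/11)² = 731025/121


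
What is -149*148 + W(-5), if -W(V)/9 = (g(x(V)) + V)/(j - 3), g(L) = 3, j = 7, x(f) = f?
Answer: -44095/2 ≈ -22048.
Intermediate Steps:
W(V) = -27/4 - 9*V/4 (W(V) = -9*(3 + V)/(7 - 3) = -9*(3 + V)/4 = -9*(¾ + V/4) = -27/4 - 9*V/4)
-149*148 + W(-5) = -149*148 + (-27/4 - 9/4*(-5)) = -22052 + (-27/4 + 45/4) = -22052 + 9/2 = -44095/2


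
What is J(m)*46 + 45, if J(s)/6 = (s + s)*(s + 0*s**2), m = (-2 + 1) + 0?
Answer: 597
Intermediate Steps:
m = -1 (m = -1 + 0 = -1)
J(s) = 12*s**2 (J(s) = 6*((s + s)*(s + 0*s**2)) = 6*((2*s)*(s + 0)) = 6*((2*s)*s) = 6*(2*s**2) = 12*s**2)
J(m)*46 + 45 = (12*(-1)**2)*46 + 45 = (12*1)*46 + 45 = 12*46 + 45 = 552 + 45 = 597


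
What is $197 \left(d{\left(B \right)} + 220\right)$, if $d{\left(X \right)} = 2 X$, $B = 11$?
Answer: $47674$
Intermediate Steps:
$197 \left(d{\left(B \right)} + 220\right) = 197 \left(2 \cdot 11 + 220\right) = 197 \left(22 + 220\right) = 197 \cdot 242 = 47674$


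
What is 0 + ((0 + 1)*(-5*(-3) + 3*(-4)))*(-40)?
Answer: -120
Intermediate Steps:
0 + ((0 + 1)*(-5*(-3) + 3*(-4)))*(-40) = 0 + (1*(15 - 12))*(-40) = 0 + (1*3)*(-40) = 0 + 3*(-40) = 0 - 120 = -120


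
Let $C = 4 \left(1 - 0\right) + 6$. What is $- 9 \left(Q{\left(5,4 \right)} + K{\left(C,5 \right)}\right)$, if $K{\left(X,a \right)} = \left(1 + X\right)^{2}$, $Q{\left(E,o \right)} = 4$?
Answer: $-1125$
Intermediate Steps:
$C = 10$ ($C = 4 \left(1 + 0\right) + 6 = 4 \cdot 1 + 6 = 4 + 6 = 10$)
$- 9 \left(Q{\left(5,4 \right)} + K{\left(C,5 \right)}\right) = - 9 \left(4 + \left(1 + 10\right)^{2}\right) = - 9 \left(4 + 11^{2}\right) = - 9 \left(4 + 121\right) = \left(-9\right) 125 = -1125$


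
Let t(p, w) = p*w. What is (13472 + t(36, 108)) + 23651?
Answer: 41011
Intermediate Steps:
(13472 + t(36, 108)) + 23651 = (13472 + 36*108) + 23651 = (13472 + 3888) + 23651 = 17360 + 23651 = 41011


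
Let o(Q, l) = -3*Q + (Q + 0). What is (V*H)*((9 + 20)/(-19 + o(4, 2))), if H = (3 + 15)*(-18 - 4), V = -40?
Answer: -51040/3 ≈ -17013.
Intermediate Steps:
H = -396 (H = 18*(-22) = -396)
o(Q, l) = -2*Q (o(Q, l) = -3*Q + Q = -2*Q)
(V*H)*((9 + 20)/(-19 + o(4, 2))) = (-40*(-396))*((9 + 20)/(-19 - 2*4)) = 15840*(29/(-19 - 8)) = 15840*(29/(-27)) = 15840*(29*(-1/27)) = 15840*(-29/27) = -51040/3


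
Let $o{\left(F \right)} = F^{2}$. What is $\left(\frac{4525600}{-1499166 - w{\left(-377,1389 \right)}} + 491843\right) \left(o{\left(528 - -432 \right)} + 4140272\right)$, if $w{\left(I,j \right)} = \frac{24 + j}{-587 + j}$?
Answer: $\frac{598672882389045693584}{240466509} \approx 2.4896 \cdot 10^{12}$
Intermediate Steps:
$w{\left(I,j \right)} = \frac{24 + j}{-587 + j}$
$\left(\frac{4525600}{-1499166 - w{\left(-377,1389 \right)}} + 491843\right) \left(o{\left(528 - -432 \right)} + 4140272\right) = \left(\frac{4525600}{-1499166 - \frac{24 + 1389}{-587 + 1389}} + 491843\right) \left(\left(528 - -432\right)^{2} + 4140272\right) = \left(\frac{4525600}{-1499166 - \frac{1}{802} \cdot 1413} + 491843\right) \left(\left(528 + 432\right)^{2} + 4140272\right) = \left(\frac{4525600}{-1499166 - \frac{1}{802} \cdot 1413} + 491843\right) \left(960^{2} + 4140272\right) = \left(\frac{4525600}{-1499166 - \frac{1413}{802}} + 491843\right) \left(921600 + 4140272\right) = \left(\frac{4525600}{-1499166 - \frac{1413}{802}} + 491843\right) 5061872 = \left(\frac{4525600}{- \frac{1202332545}{802}} + 491843\right) 5061872 = \left(4525600 \left(- \frac{802}{1202332545}\right) + 491843\right) 5061872 = \left(- \frac{725906240}{240466509} + 491843\right) 5061872 = \frac{118271043279847}{240466509} \cdot 5061872 = \frac{598672882389045693584}{240466509}$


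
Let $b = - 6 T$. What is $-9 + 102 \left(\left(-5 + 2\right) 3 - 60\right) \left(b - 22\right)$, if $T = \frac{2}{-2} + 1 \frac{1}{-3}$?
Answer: $98523$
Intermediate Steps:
$T = - \frac{4}{3}$ ($T = 2 \left(- \frac{1}{2}\right) + 1 \left(- \frac{1}{3}\right) = -1 - \frac{1}{3} = - \frac{4}{3} \approx -1.3333$)
$b = 8$ ($b = \left(-6\right) \left(- \frac{4}{3}\right) = 8$)
$-9 + 102 \left(\left(-5 + 2\right) 3 - 60\right) \left(b - 22\right) = -9 + 102 \left(\left(-5 + 2\right) 3 - 60\right) \left(8 - 22\right) = -9 + 102 \left(\left(-3\right) 3 - 60\right) \left(-14\right) = -9 + 102 \left(-9 - 60\right) \left(-14\right) = -9 + 102 \left(\left(-69\right) \left(-14\right)\right) = -9 + 102 \cdot 966 = -9 + 98532 = 98523$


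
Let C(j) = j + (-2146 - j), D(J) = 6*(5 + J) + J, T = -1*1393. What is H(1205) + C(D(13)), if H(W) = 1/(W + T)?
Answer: -403449/188 ≈ -2146.0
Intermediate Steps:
T = -1393
D(J) = 30 + 7*J (D(J) = (30 + 6*J) + J = 30 + 7*J)
C(j) = -2146
H(W) = 1/(-1393 + W) (H(W) = 1/(W - 1393) = 1/(-1393 + W))
H(1205) + C(D(13)) = 1/(-1393 + 1205) - 2146 = 1/(-188) - 2146 = -1/188 - 2146 = -403449/188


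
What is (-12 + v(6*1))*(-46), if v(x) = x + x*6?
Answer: -1380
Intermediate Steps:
v(x) = 7*x (v(x) = x + 6*x = 7*x)
(-12 + v(6*1))*(-46) = (-12 + 7*(6*1))*(-46) = (-12 + 7*6)*(-46) = (-12 + 42)*(-46) = 30*(-46) = -1380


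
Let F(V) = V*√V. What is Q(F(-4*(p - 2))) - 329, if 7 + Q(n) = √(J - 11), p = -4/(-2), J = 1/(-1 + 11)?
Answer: -336 + I*√1090/10 ≈ -336.0 + 3.3015*I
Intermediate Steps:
J = ⅒ (J = 1/10 = ⅒ ≈ 0.10000)
p = 2 (p = -4*(-½) = 2)
F(V) = V^(3/2)
Q(n) = -7 + I*√1090/10 (Q(n) = -7 + √(⅒ - 11) = -7 + √(-109/10) = -7 + I*√1090/10)
Q(F(-4*(p - 2))) - 329 = (-7 + I*√1090/10) - 329 = -336 + I*√1090/10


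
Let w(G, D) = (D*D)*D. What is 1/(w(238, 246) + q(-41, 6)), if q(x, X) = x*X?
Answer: 1/14886690 ≈ 6.7174e-8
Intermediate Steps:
w(G, D) = D**3 (w(G, D) = D**2*D = D**3)
q(x, X) = X*x
1/(w(238, 246) + q(-41, 6)) = 1/(246**3 + 6*(-41)) = 1/(14886936 - 246) = 1/14886690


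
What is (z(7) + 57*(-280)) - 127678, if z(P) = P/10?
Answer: -1436373/10 ≈ -1.4364e+5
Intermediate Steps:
z(P) = P/10 (z(P) = P*(⅒) = P/10)
(z(7) + 57*(-280)) - 127678 = ((⅒)*7 + 57*(-280)) - 127678 = (7/10 - 15960) - 127678 = -159593/10 - 127678 = -1436373/10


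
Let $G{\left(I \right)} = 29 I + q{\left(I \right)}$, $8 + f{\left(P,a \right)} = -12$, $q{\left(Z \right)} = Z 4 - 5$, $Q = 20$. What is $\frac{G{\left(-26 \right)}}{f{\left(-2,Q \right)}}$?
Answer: $\frac{863}{20} \approx 43.15$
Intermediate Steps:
$q{\left(Z \right)} = -5 + 4 Z$ ($q{\left(Z \right)} = 4 Z - 5 = -5 + 4 Z$)
$f{\left(P,a \right)} = -20$ ($f{\left(P,a \right)} = -8 - 12 = -20$)
$G{\left(I \right)} = -5 + 33 I$ ($G{\left(I \right)} = 29 I + \left(-5 + 4 I\right) = -5 + 33 I$)
$\frac{G{\left(-26 \right)}}{f{\left(-2,Q \right)}} = \frac{-5 + 33 \left(-26\right)}{-20} = \left(-5 - 858\right) \left(- \frac{1}{20}\right) = \left(-863\right) \left(- \frac{1}{20}\right) = \frac{863}{20}$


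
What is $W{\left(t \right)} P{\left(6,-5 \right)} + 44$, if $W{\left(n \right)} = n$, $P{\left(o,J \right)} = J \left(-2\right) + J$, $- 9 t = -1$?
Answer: $\frac{401}{9} \approx 44.556$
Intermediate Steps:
$t = \frac{1}{9}$ ($t = \left(- \frac{1}{9}\right) \left(-1\right) = \frac{1}{9} \approx 0.11111$)
$P{\left(o,J \right)} = - J$ ($P{\left(o,J \right)} = - 2 J + J = - J$)
$W{\left(t \right)} P{\left(6,-5 \right)} + 44 = \frac{\left(-1\right) \left(-5\right)}{9} + 44 = \frac{1}{9} \cdot 5 + 44 = \frac{5}{9} + 44 = \frac{401}{9}$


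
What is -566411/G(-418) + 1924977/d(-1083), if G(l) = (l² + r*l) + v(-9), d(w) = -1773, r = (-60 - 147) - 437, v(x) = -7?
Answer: -285172953932/262350219 ≈ -1087.0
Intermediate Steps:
r = -644 (r = -207 - 437 = -644)
G(l) = -7 + l² - 644*l (G(l) = (l² - 644*l) - 7 = -7 + l² - 644*l)
-566411/G(-418) + 1924977/d(-1083) = -566411/(-7 + (-418)² - 644*(-418)) + 1924977/(-1773) = -566411/(-7 + 174724 + 269192) + 1924977*(-1/1773) = -566411/443909 - 641659/591 = -285172953932/262350219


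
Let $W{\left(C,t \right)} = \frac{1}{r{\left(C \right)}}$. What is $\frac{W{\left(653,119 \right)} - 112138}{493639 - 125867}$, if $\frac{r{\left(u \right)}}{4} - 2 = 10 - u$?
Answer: $- \frac{287521833}{942967408} \approx -0.30491$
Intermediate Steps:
$r{\left(u \right)} = 48 - 4 u$ ($r{\left(u \right)} = 8 + 4 \left(10 - u\right) = 8 - \left(-40 + 4 u\right) = 48 - 4 u$)
$W{\left(C,t \right)} = \frac{1}{48 - 4 C}$
$\frac{W{\left(653,119 \right)} - 112138}{493639 - 125867} = \frac{- \frac{1}{-48 + 4 \cdot 653} - 112138}{493639 - 125867} = \frac{- \frac{1}{-48 + 2612} - 112138}{367772} = \left(- \frac{1}{2564} - 112138\right) \frac{1}{367772} = \left(- \frac{287521833}{2564}\right) \frac{1}{367772} = - \frac{287521833}{942967408}$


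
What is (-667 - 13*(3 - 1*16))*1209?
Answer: -602082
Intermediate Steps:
(-667 - 13*(3 - 1*16))*1209 = (-667 - 13*(3 - 16))*1209 = (-667 - 13*(-13))*1209 = (-667 + 169)*1209 = -498*1209 = -602082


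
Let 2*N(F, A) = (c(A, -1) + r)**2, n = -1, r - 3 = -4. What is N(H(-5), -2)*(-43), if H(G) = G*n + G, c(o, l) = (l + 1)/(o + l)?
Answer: -43/2 ≈ -21.500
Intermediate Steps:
r = -1 (r = 3 - 4 = -1)
c(o, l) = (1 + l)/(l + o)
H(G) = 0 (H(G) = G*(-1) + G = -G + G = 0)
N(F, A) = 1/2 (N(F, A) = ((1 - 1)/(-1 + A) - 1)**2/2 = (0/(-1 + A) - 1)**2/2 = (0 - 1)**2/2 = (1/2)*(-1)**2 = (1/2)*1 = 1/2)
N(H(-5), -2)*(-43) = (1/2)*(-43) = -43/2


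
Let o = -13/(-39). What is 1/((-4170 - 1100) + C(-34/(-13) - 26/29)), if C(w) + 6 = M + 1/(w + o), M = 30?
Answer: -2321/12174835 ≈ -0.00019064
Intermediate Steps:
o = 1/3 (o = -13*(-1/39) = 1/3 ≈ 0.33333)
C(w) = 24 + 1/(1/3 + w) (C(w) = -6 + (30 + 1/(w + 1/3)) = -6 + (30 + 1/(1/3 + w)) = 24 + 1/(1/3 + w))
1/((-4170 - 1100) + C(-34/(-13) - 26/29)) = 1/((-4170 - 1100) + 9*(3 + 8*(-34/(-13) - 26/29))/(1 + 3*(-34/(-13) - 26/29))) = 1/(-5270 + 9*(3 + 8*(-34*(-1/13) - 26*1/29))/(1 + 3*(-34*(-1/13) - 26*1/29))) = 1/(-5270 + 9*(3 + 8*(34/13 - 26/29))/(1 + 3*(34/13 - 26/29))) = 1/(-5270 + 9*(3 + 8*(648/377))/(1 + 3*(648/377))) = 1/(-5270 + 9*(3 + 5184/377)/(1 + 1944/377)) = 1/(-5270 + 9*(6315/377)/(2321/377)) = 1/(-5270 + 9*(377/2321)*(6315/377)) = 1/(-5270 + 56835/2321) = 1/(-12174835/2321) = -2321/12174835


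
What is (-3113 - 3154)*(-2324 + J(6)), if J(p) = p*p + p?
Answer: 14301294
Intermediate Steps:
J(p) = p + p² (J(p) = p² + p = p + p²)
(-3113 - 3154)*(-2324 + J(6)) = (-3113 - 3154)*(-2324 + 6*(1 + 6)) = -6267*(-2324 + 6*7) = -6267*(-2324 + 42) = -6267*(-2282) = 14301294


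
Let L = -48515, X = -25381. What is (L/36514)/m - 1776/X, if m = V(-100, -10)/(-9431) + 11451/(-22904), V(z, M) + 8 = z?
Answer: 136412939511867148/48896301434146833 ≈ 2.7898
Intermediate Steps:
V(z, M) = -8 + z
m = -105520749/216007624 (m = (-8 - 100)/(-9431) + 11451/(-22904) = -108*(-1/9431) + 11451*(-1/22904) = 108/9431 - 11451/22904 = -105520749/216007624 ≈ -0.48850)
(L/36514)/m - 1776/X = (-48515/36514)/(-105520749/216007624) - 1776/(-25381) = -48515*1/36514*(-216007624/105520749) - 1776*(-1/25381) = -48515/36514*(-216007624/105520749) + 1776/25381 = 5239804939180/1926492314493 + 1776/25381 = 136412939511867148/48896301434146833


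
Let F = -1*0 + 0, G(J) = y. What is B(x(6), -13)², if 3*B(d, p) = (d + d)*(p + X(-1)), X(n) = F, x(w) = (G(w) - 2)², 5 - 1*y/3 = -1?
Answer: 44302336/9 ≈ 4.9225e+6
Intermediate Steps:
y = 18 (y = 15 - 3*(-1) = 15 + 3 = 18)
G(J) = 18
F = 0 (F = 0 + 0 = 0)
x(w) = 256 (x(w) = (18 - 2)² = 16² = 256)
X(n) = 0
B(d, p) = 2*d*p/3 (B(d, p) = ((d + d)*(p + 0))/3 = ((2*d)*p)/3 = (2*d*p)/3 = 2*d*p/3)
B(x(6), -13)² = ((⅔)*256*(-13))² = (-6656/3)² = 44302336/9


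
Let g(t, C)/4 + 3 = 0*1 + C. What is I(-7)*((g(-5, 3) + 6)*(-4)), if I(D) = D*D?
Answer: -1176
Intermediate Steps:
g(t, C) = -12 + 4*C (g(t, C) = -12 + 4*(0*1 + C) = -12 + 4*(0 + C) = -12 + 4*C)
I(D) = D**2
I(-7)*((g(-5, 3) + 6)*(-4)) = (-7)**2*(((-12 + 4*3) + 6)*(-4)) = 49*(((-12 + 12) + 6)*(-4)) = 49*((0 + 6)*(-4)) = 49*(6*(-4)) = 49*(-24) = -1176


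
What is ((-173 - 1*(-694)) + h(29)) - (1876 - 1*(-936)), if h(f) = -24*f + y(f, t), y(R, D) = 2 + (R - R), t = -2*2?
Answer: -2985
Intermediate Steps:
t = -4
y(R, D) = 2 (y(R, D) = 2 + 0 = 2)
h(f) = 2 - 24*f (h(f) = -24*f + 2 = 2 - 24*f)
((-173 - 1*(-694)) + h(29)) - (1876 - 1*(-936)) = ((-173 - 1*(-694)) + (2 - 24*29)) - (1876 - 1*(-936)) = ((-173 + 694) + (2 - 696)) - (1876 + 936) = (521 - 694) - 1*2812 = -173 - 2812 = -2985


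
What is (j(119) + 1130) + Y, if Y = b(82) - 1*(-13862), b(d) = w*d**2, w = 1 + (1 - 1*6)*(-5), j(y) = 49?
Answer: 189865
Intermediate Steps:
w = 26 (w = 1 + (1 - 6)*(-5) = 1 - 5*(-5) = 1 + 25 = 26)
b(d) = 26*d**2
Y = 188686 (Y = 26*82**2 - 1*(-13862) = 26*6724 + 13862 = 174824 + 13862 = 188686)
(j(119) + 1130) + Y = (49 + 1130) + 188686 = 1179 + 188686 = 189865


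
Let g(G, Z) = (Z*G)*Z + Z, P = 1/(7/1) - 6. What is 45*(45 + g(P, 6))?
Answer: -50355/7 ≈ -7193.6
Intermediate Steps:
P = -41/7 (P = 1/(7*1) - 6 = 1/7 - 6 = ⅐ - 6 = -41/7 ≈ -5.8571)
g(G, Z) = Z + G*Z² (g(G, Z) = (G*Z)*Z + Z = G*Z² + Z = Z + G*Z²)
45*(45 + g(P, 6)) = 45*(45 + 6*(1 - 41/7*6)) = 45*(45 + 6*(1 - 246/7)) = 45*(45 + 6*(-239/7)) = 45*(45 - 1434/7) = 45*(-1119/7) = -50355/7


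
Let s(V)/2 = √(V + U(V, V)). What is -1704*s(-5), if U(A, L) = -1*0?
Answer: -3408*I*√5 ≈ -7620.5*I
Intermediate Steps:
U(A, L) = 0
s(V) = 2*√V (s(V) = 2*√(V + 0) = 2*√V)
-1704*s(-5) = -3408*√(-5) = -3408*I*√5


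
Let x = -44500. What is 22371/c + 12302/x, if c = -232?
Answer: -249590891/2581000 ≈ -96.703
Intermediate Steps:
22371/c + 12302/x = 22371/(-232) + 12302/(-44500) = 22371*(-1/232) + 12302*(-1/44500) = -22371/232 - 6151/22250 = -249590891/2581000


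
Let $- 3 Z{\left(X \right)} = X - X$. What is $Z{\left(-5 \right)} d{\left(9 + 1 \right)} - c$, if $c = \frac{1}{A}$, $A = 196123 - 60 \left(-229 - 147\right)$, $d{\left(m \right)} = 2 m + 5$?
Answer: $- \frac{1}{218683} \approx -4.5728 \cdot 10^{-6}$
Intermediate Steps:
$Z{\left(X \right)} = 0$ ($Z{\left(X \right)} = - \frac{X - X}{3} = \left(- \frac{1}{3}\right) 0 = 0$)
$d{\left(m \right)} = 5 + 2 m$
$A = 218683$ ($A = 196123 - -22560 = 196123 + 22560 = 218683$)
$c = \frac{1}{218683} \approx 4.5728 \cdot 10^{-6}$
$Z{\left(-5 \right)} d{\left(9 + 1 \right)} - c = 0 \left(5 + 2 \left(9 + 1\right)\right) - \frac{1}{218683} = 0 \left(5 + 2 \cdot 10\right) - \frac{1}{218683} = 0 \left(5 + 20\right) - \frac{1}{218683} = 0 \cdot 25 - \frac{1}{218683} = 0 - \frac{1}{218683} = - \frac{1}{218683}$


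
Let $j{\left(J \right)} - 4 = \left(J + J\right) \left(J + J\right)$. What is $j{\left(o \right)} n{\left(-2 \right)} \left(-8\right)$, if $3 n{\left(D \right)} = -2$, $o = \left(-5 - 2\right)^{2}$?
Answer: $\frac{153728}{3} \approx 51243.0$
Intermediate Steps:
$o = 49$ ($o = \left(-7\right)^{2} = 49$)
$j{\left(J \right)} = 4 + 4 J^{2}$ ($j{\left(J \right)} = 4 + \left(J + J\right) \left(J + J\right) = 4 + 2 J 2 J = 4 + 4 J^{2}$)
$n{\left(D \right)} = - \frac{2}{3}$ ($n{\left(D \right)} = \frac{1}{3} \left(-2\right) = - \frac{2}{3}$)
$j{\left(o \right)} n{\left(-2 \right)} \left(-8\right) = \left(4 + 4 \cdot 49^{2}\right) \left(- \frac{2}{3}\right) \left(-8\right) = \left(4 + 4 \cdot 2401\right) \left(- \frac{2}{3}\right) \left(-8\right) = \left(4 + 9604\right) \left(- \frac{2}{3}\right) \left(-8\right) = 9608 \left(- \frac{2}{3}\right) \left(-8\right) = \left(- \frac{19216}{3}\right) \left(-8\right) = \frac{153728}{3}$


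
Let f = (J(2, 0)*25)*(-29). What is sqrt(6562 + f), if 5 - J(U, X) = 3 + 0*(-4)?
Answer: 6*sqrt(142) ≈ 71.498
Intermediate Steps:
J(U, X) = 2 (J(U, X) = 5 - (3 + 0*(-4)) = 5 - (3 + 0) = 5 - 1*3 = 5 - 3 = 2)
f = -1450 (f = (2*25)*(-29) = 50*(-29) = -1450)
sqrt(6562 + f) = sqrt(6562 - 1450) = sqrt(5112) = 6*sqrt(142)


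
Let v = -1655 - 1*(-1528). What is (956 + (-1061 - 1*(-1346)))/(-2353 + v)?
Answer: -1241/2480 ≈ -0.50040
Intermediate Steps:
v = -127 (v = -1655 + 1528 = -127)
(956 + (-1061 - 1*(-1346)))/(-2353 + v) = (956 + (-1061 - 1*(-1346)))/(-2353 - 127) = (956 + (-1061 + 1346))/(-2480) = (956 + 285)*(-1/2480) = 1241*(-1/2480) = -1241/2480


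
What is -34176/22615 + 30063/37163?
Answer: -590207943/840441245 ≈ -0.70226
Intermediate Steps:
-34176/22615 + 30063/37163 = -590207943/840441245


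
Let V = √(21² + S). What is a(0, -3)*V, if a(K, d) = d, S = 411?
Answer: -6*√213 ≈ -87.567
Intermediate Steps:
V = 2*√213 (V = √(21² + 411) = √(441 + 411) = √852 = 2*√213 ≈ 29.189)
a(0, -3)*V = -6*√213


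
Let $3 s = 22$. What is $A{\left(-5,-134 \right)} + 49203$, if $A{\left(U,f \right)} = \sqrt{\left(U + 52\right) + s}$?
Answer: $49203 + \frac{\sqrt{489}}{3} \approx 49210.0$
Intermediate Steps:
$s = \frac{22}{3}$ ($s = \frac{1}{3} \cdot 22 = \frac{22}{3} \approx 7.3333$)
$A{\left(U,f \right)} = \sqrt{\frac{178}{3} + U}$ ($A{\left(U,f \right)} = \sqrt{\left(U + 52\right) + \frac{22}{3}} = \sqrt{\left(52 + U\right) + \frac{22}{3}} = \sqrt{\frac{178}{3} + U}$)
$A{\left(-5,-134 \right)} + 49203 = \frac{\sqrt{534 + 9 \left(-5\right)}}{3} + 49203 = \frac{\sqrt{534 - 45}}{3} + 49203 = \frac{\sqrt{489}}{3} + 49203 = 49203 + \frac{\sqrt{489}}{3}$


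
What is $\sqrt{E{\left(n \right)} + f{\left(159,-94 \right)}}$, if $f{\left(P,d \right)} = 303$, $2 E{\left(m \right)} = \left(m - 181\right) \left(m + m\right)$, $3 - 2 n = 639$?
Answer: $3 \sqrt{17665} \approx 398.73$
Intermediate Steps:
$n = -318$ ($n = \frac{3}{2} - \frac{639}{2} = -318$)
$E{\left(m \right)} = m \left(-181 + m\right)$ ($E{\left(m \right)} = \frac{\left(m - 181\right) \left(m + m\right)}{2} = \frac{\left(-181 + m\right) 2 m}{2} = \frac{2 m \left(-181 + m\right)}{2} = m \left(-181 + m\right)$)
$\sqrt{E{\left(n \right)} + f{\left(159,-94 \right)}} = \sqrt{- 318 \left(-181 - 318\right) + 303} = \sqrt{\left(-318\right) \left(-499\right) + 303} = \sqrt{158682 + 303} = \sqrt{158985} = 3 \sqrt{17665}$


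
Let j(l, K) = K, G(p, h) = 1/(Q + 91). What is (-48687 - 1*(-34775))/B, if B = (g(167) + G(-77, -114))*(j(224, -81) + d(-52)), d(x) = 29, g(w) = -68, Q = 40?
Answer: -455618/115791 ≈ -3.9348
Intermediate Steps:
G(p, h) = 1/131 (G(p, h) = 1/(40 + 91) = 1/131)
B = 463164/131 (B = (-68 + 1/131)*(-81 + 29) = -8907/131*(-52) = 463164/131 ≈ 3535.6)
(-48687 - 1*(-34775))/B = (-48687 - 1*(-34775))/(463164/131) = (-48687 + 34775)*(131/463164) = -13912*131/463164 = -455618/115791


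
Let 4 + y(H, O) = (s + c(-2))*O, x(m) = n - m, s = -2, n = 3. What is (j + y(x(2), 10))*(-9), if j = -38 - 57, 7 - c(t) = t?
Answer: 261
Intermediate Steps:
c(t) = 7 - t
x(m) = 3 - m
y(H, O) = -4 + 7*O (y(H, O) = -4 + (-2 + (7 - 1*(-2)))*O = -4 + (-2 + (7 + 2))*O = -4 + (-2 + 9)*O = -4 + 7*O)
j = -95
(j + y(x(2), 10))*(-9) = (-95 + (-4 + 7*10))*(-9) = (-95 + (-4 + 70))*(-9) = (-95 + 66)*(-9) = -29*(-9) = 261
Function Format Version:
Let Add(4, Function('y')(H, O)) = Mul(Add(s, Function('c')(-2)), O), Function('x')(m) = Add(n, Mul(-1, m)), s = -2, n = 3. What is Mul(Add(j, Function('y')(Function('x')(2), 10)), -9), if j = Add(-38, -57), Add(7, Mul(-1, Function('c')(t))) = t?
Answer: 261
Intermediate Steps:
Function('c')(t) = Add(7, Mul(-1, t))
Function('x')(m) = Add(3, Mul(-1, m))
Function('y')(H, O) = Add(-4, Mul(7, O)) (Function('y')(H, O) = Add(-4, Mul(Add(-2, Add(7, Mul(-1, -2))), O)) = Add(-4, Mul(Add(-2, Add(7, 2)), O)) = Add(-4, Mul(Add(-2, 9), O)) = Add(-4, Mul(7, O)))
j = -95
Mul(Add(j, Function('y')(Function('x')(2), 10)), -9) = Mul(Add(-95, Add(-4, Mul(7, 10))), -9) = Mul(Add(-95, Add(-4, 70)), -9) = Mul(Add(-95, 66), -9) = Mul(-29, -9) = 261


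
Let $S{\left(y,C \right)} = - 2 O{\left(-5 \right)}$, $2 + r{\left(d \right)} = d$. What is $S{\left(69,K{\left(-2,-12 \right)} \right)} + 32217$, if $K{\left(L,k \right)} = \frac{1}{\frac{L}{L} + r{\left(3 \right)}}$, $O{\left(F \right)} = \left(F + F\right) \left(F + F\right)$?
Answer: $32017$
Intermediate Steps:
$O{\left(F \right)} = 4 F^{2}$ ($O{\left(F \right)} = 2 F 2 F = 4 F^{2}$)
$r{\left(d \right)} = -2 + d$
$K{\left(L,k \right)} = \frac{1}{2}$ ($K{\left(L,k \right)} = \frac{1}{\frac{L}{L} + \left(-2 + 3\right)} = \frac{1}{1 + 1} = \frac{1}{2}$)
$S{\left(y,C \right)} = -200$ ($S{\left(y,C \right)} = - 2 \cdot 4 \left(-5\right)^{2} = - 2 \cdot 4 \cdot 25 = \left(-2\right) 100 = -200$)
$S{\left(69,K{\left(-2,-12 \right)} \right)} + 32217 = -200 + 32217 = 32017$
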